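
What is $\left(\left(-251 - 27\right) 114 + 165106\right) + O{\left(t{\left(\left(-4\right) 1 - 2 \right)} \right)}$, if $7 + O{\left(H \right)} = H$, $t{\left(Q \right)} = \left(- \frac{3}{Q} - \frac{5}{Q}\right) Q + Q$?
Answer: $133393$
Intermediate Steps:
$t{\left(Q \right)} = -8 + Q$ ($t{\left(Q \right)} = - \frac{8}{Q} Q + Q = -8 + Q$)
$O{\left(H \right)} = -7 + H$
$\left(\left(-251 - 27\right) 114 + 165106\right) + O{\left(t{\left(\left(-4\right) 1 - 2 \right)} \right)} = \left(\left(-251 - 27\right) 114 + 165106\right) - 21 = \left(\left(-278\right) 114 + 165106\right) - 21 = \left(-31692 + 165106\right) - 21 = 133414 - 21 = 133393$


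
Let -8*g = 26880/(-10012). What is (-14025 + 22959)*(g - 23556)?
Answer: -526747103352/2503 ≈ -2.1045e+8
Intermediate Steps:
g = 840/2503 (g = -3360/(-10012) = -3360*(-1)/10012 = -⅛*(-6720/2503) = 840/2503 ≈ 0.33560)
(-14025 + 22959)*(g - 23556) = (-14025 + 22959)*(840/2503 - 23556) = 8934*(-58959828/2503) = -526747103352/2503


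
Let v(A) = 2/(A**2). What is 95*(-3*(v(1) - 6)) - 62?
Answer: 1078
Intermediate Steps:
v(A) = 2/A**2
95*(-3*(v(1) - 6)) - 62 = 95*(-3*(2/1**2 - 6)) - 62 = 95*(-3*(2*1 - 6)) - 62 = 95*(-3*(2 - 6)) - 62 = 95*(-3*(-4)) - 62 = 95*12 - 62 = 1140 - 62 = 1078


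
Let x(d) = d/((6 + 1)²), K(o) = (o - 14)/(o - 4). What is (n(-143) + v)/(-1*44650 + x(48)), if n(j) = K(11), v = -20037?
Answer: 490917/1093901 ≈ 0.44878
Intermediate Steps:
K(o) = (-14 + o)/(-4 + o)
n(j) = -3/7 (n(j) = (-14 + 11)/(-4 + 11) = -3/7)
x(d) = d/49 (x(d) = d/(7²) = d/49)
(n(-143) + v)/(-1*44650 + x(48)) = (-3/7 - 20037)/(-1*44650 + (1/49)*48) = -140262/(7*(-44650 + 48/49)) = -140262/(7*(-2187802/49)) = -140262/7*(-49/2187802) = 490917/1093901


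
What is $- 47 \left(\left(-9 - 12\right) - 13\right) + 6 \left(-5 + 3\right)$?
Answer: $1586$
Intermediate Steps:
$- 47 \left(\left(-9 - 12\right) - 13\right) + 6 \left(-5 + 3\right) = - 47 \left(-21 - 13\right) + 6 \left(-2\right) = \left(-47\right) \left(-34\right) - 12 = 1598 - 12 = 1586$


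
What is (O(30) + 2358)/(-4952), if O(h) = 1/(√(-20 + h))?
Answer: -1179/2476 - √10/49520 ≈ -0.47623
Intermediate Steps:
O(h) = (-20 + h)^(-½)
(O(30) + 2358)/(-4952) = ((-20 + 30)^(-½) + 2358)/(-4952) = (10^(-½) + 2358)*(-1/4952) = (√10/10 + 2358)*(-1/4952) = (2358 + √10/10)*(-1/4952) = -1179/2476 - √10/49520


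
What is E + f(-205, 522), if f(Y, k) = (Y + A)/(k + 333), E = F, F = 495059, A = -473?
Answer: 141091589/285 ≈ 4.9506e+5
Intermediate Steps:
E = 495059
f(Y, k) = (-473 + Y)/(333 + k) (f(Y, k) = (Y - 473)/(k + 333) = (-473 + Y)/(333 + k))
E + f(-205, 522) = 495059 + (-473 - 205)/(333 + 522) = 495059 - 678/855 = 495059 + (1/855)*(-678) = 495059 - 226/285 = 141091589/285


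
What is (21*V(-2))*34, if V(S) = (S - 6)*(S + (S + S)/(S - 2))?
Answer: 5712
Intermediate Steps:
V(S) = (-6 + S)*(S + 2*S/(-2 + S)) (V(S) = (-6 + S)*(S + (2*S)/(-2 + S)) = (-6 + S)*(S + 2*S/(-2 + S)))
(21*V(-2))*34 = (21*((-2)²*(-6 - 2)/(-2 - 2)))*34 = (21*(4*(-8)/(-4)))*34 = (21*(4*(-¼)*(-8)))*34 = (21*8)*34 = 168*34 = 5712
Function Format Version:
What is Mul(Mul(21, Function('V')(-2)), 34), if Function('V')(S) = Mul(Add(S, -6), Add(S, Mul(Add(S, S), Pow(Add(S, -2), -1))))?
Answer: 5712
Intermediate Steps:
Function('V')(S) = Mul(Add(-6, S), Add(S, Mul(2, S, Pow(Add(-2, S), -1)))) (Function('V')(S) = Mul(Add(-6, S), Add(S, Mul(Mul(2, S), Pow(Add(-2, S), -1)))) = Mul(Add(-6, S), Add(S, Mul(2, S, Pow(Add(-2, S), -1)))))
Mul(Mul(21, Function('V')(-2)), 34) = Mul(Mul(21, Mul(Pow(-2, 2), Pow(Add(-2, -2), -1), Add(-6, -2))), 34) = Mul(Mul(21, Mul(4, Pow(-4, -1), -8)), 34) = Mul(Mul(21, Mul(4, Rational(-1, 4), -8)), 34) = Mul(Mul(21, 8), 34) = Mul(168, 34) = 5712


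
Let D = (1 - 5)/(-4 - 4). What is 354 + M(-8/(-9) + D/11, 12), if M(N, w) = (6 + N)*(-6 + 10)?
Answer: 37792/99 ≈ 381.74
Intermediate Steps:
D = ½ (D = -4/(-8) = -4*(-⅛) = ½ ≈ 0.50000)
M(N, w) = 24 + 4*N (M(N, w) = (6 + N)*4 = 24 + 4*N)
354 + M(-8/(-9) + D/11, 12) = 354 + (24 + 4*(-8/(-9) + (½)/11)) = 354 + (24 + 4*(-8*(-⅑) + (½)*(1/11))) = 354 + (24 + 4*(8/9 + 1/22)) = 354 + (24 + 4*(185/198)) = 354 + (24 + 370/99) = 354 + 2746/99 = 37792/99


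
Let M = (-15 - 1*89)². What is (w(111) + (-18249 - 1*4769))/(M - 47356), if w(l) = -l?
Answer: 23129/36540 ≈ 0.63298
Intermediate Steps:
M = 10816 (M = (-15 - 89)² = (-104)² = 10816)
(w(111) + (-18249 - 1*4769))/(M - 47356) = (-1*111 + (-18249 - 1*4769))/(10816 - 47356) = (-111 + (-18249 - 4769))/(-36540) = (-111 - 23018)*(-1/36540) = -23129*(-1/36540) = 23129/36540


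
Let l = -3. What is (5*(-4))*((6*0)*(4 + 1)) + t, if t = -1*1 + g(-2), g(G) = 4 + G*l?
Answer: 9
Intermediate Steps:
g(G) = 4 - 3*G (g(G) = 4 + G*(-3) = 4 - 3*G)
t = 9 (t = -1*1 + (4 - 3*(-2)) = -1 + (4 + 6) = -1 + 10 = 9)
(5*(-4))*((6*0)*(4 + 1)) + t = (5*(-4))*((6*0)*(4 + 1)) + 9 = -0*5 + 9 = -20*0 + 9 = 0 + 9 = 9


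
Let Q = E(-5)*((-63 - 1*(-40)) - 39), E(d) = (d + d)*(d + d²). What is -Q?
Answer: -12400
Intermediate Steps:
E(d) = 2*d*(d + d²) (E(d) = (2*d)*(d + d²) = 2*d*(d + d²))
Q = 12400 (Q = (2*(-5)²*(1 - 5))*((-63 - 1*(-40)) - 39) = (2*25*(-4))*((-63 + 40) - 39) = -200*(-23 - 39) = -200*(-62) = 12400)
-Q = -1*12400 = -12400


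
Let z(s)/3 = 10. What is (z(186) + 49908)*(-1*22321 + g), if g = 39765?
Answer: 871118472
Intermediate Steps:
z(s) = 30 (z(s) = 3*10 = 30)
(z(186) + 49908)*(-1*22321 + g) = (30 + 49908)*(-1*22321 + 39765) = 49938*(-22321 + 39765) = 49938*17444 = 871118472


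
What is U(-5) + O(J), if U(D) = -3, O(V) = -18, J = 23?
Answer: -21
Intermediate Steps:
U(-5) + O(J) = -3 - 18 = -21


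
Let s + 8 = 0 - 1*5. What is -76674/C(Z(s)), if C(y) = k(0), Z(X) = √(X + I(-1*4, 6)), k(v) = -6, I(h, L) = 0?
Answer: 12779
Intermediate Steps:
s = -13 (s = -8 + (0 - 1*5) = -8 + (0 - 5) = -8 - 5 = -13)
Z(X) = √X (Z(X) = √(X + 0) = √X)
C(y) = -6
-76674/C(Z(s)) = -76674/(-6) = -76674*(-⅙) = 12779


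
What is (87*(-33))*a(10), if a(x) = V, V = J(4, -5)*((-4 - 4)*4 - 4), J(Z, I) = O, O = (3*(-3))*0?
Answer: 0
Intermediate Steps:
O = 0 (O = -9*0 = 0)
J(Z, I) = 0
V = 0 (V = 0*((-4 - 4)*4 - 4) = 0*(-8*4 - 4) = 0*(-32 - 4) = 0*(-36) = 0)
a(x) = 0
(87*(-33))*a(10) = (87*(-33))*0 = -2871*0 = 0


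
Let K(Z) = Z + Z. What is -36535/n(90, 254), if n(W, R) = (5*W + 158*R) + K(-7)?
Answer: -36535/40568 ≈ -0.90059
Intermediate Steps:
K(Z) = 2*Z
n(W, R) = -14 + 5*W + 158*R (n(W, R) = (5*W + 158*R) + 2*(-7) = (5*W + 158*R) - 14 = -14 + 5*W + 158*R)
-36535/n(90, 254) = -36535/(-14 + 5*90 + 158*254) = -36535/(-14 + 450 + 40132) = -36535/40568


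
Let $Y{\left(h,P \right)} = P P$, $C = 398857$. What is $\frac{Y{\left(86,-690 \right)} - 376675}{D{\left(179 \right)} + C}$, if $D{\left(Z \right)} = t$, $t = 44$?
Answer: $\frac{99425}{398901} \approx 0.24925$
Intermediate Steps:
$D{\left(Z \right)} = 44$
$Y{\left(h,P \right)} = P^{2}$
$\frac{Y{\left(86,-690 \right)} - 376675}{D{\left(179 \right)} + C} = \frac{\left(-690\right)^{2} - 376675}{44 + 398857} = \frac{476100 - 376675}{398901} = 99425 \cdot \frac{1}{398901} = \frac{99425}{398901}$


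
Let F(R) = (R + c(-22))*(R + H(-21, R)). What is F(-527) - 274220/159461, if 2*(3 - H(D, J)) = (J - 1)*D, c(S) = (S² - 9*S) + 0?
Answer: -149979723160/159461 ≈ -9.4054e+5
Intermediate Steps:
c(S) = S² - 9*S
H(D, J) = 3 - D*(-1 + J)/2 (H(D, J) = 3 - (J - 1)*D/2 = 3 - (-1 + J)*D/2 = 3 - D*(-1 + J)/2)
F(R) = (682 + R)*(-15/2 + 23*R/2) (F(R) = (R - 22*(-9 - 22))*(R + (3 + (½)*(-21) - ½*(-21)*R)) = (R - 22*(-31))*(R + (3 - 21/2 + 21*R/2)) = (R + 682)*(R + (-15/2 + 21*R/2)) = (682 + R)*(-15/2 + 23*R/2))
F(-527) - 274220/159461 = (-5115 + (23/2)*(-527)² + (15671/2)*(-527)) - 274220/159461 = (-5115 + (23/2)*277729 - 8258617/2) - 274220*1/159461 = (-5115 + 6387767/2 - 8258617/2) - 274220/159461 = -940540 - 274220/159461 = -149979723160/159461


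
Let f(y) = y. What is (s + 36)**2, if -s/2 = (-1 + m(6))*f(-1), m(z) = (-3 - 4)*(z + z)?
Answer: 17956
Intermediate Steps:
m(z) = -14*z
s = -170 (s = -2*(-1 - 14*6)*(-1) = -2*(-1 - 84)*(-1) = -(-170)*(-1) = -2*85 = -170)
(s + 36)**2 = (-170 + 36)**2 = (-134)**2 = 17956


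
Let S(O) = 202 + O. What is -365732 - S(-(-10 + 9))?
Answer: -365935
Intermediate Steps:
-365732 - S(-(-10 + 9)) = -365732 - (202 - (-10 + 9)) = -365732 - (202 - 1*(-1)) = -365732 - (202 + 1) = -365732 - 1*203 = -365732 - 203 = -365935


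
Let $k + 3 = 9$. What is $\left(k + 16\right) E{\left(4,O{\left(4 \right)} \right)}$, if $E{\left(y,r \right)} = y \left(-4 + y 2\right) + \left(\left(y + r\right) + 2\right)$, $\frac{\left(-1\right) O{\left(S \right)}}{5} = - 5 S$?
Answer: $2684$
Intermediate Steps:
$k = 6$ ($k = -3 + 9 = 6$)
$O{\left(S \right)} = 25 S$ ($O{\left(S \right)} = - 5 \left(- 5 S\right) = 25 S$)
$E{\left(y,r \right)} = 2 + r + y + y \left(-4 + 2 y\right)$ ($E{\left(y,r \right)} = y \left(-4 + 2 y\right) + \left(\left(r + y\right) + 2\right) = y \left(-4 + 2 y\right) + \left(2 + r + y\right) = 2 + r + y + y \left(-4 + 2 y\right)$)
$\left(k + 16\right) E{\left(4,O{\left(4 \right)} \right)} = \left(6 + 16\right) \left(2 + 25 \cdot 4 - 12 + 2 \cdot 4^{2}\right) = 22 \left(2 + 100 - 12 + 2 \cdot 16\right) = 22 \left(2 + 100 - 12 + 32\right) = 22 \cdot 122 = 2684$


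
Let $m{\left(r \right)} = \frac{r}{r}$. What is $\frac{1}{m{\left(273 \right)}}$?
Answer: $1$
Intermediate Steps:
$m{\left(r \right)} = 1$
$\frac{1}{m{\left(273 \right)}} = 1^{-1} = 1$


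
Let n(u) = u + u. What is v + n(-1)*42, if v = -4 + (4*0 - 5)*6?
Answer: -118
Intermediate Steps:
n(u) = 2*u
v = -34 (v = -4 + (0 - 5)*6 = -4 - 5*6 = -4 - 30 = -34)
v + n(-1)*42 = -34 + (2*(-1))*42 = -34 - 2*42 = -34 - 84 = -118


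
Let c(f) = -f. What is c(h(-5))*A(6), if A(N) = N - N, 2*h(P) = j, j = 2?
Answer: 0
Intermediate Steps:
h(P) = 1 (h(P) = (½)*2 = 1)
A(N) = 0
c(h(-5))*A(6) = -1*1*0 = -1*0 = 0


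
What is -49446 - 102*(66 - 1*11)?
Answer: -55056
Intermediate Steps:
-49446 - 102*(66 - 1*11) = -49446 - 102*(66 - 11) = -49446 - 102*55 = -49446 - 1*5610 = -49446 - 5610 = -55056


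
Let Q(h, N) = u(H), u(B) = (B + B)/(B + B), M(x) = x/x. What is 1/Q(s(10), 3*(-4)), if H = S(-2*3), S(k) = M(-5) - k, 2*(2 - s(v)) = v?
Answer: 1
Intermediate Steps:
M(x) = 1
s(v) = 2 - v/2
S(k) = 1 - k
H = 7 (H = 1 - (-2)*3 = 1 - 1*(-6) = 1 + 6 = 7)
u(B) = 1 (u(B) = (2*B)/((2*B)) = (2*B)*(1/(2*B)) = 1)
Q(h, N) = 1
1/Q(s(10), 3*(-4)) = 1/1 = 1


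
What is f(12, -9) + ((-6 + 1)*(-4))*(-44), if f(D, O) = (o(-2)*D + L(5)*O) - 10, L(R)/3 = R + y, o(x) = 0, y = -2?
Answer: -971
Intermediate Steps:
L(R) = -6 + 3*R (L(R) = 3*(R - 2) = 3*(-2 + R) = -6 + 3*R)
f(D, O) = -10 + 9*O (f(D, O) = (0*D + (-6 + 3*5)*O) - 10 = (0 + (-6 + 15)*O) - 10 = (0 + 9*O) - 10 = 9*O - 10 = -10 + 9*O)
f(12, -9) + ((-6 + 1)*(-4))*(-44) = (-10 + 9*(-9)) + ((-6 + 1)*(-4))*(-44) = (-10 - 81) - 5*(-4)*(-44) = -91 + 20*(-44) = -91 - 880 = -971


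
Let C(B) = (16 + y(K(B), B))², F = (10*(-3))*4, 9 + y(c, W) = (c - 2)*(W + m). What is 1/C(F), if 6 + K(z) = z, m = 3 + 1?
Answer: 1/220671025 ≈ 4.5316e-9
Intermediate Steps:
m = 4
K(z) = -6 + z
y(c, W) = -9 + (-2 + c)*(4 + W) (y(c, W) = -9 + (c - 2)*(W + 4) = -9 + (-2 + c)*(4 + W))
F = -120 (F = -30*4 = -120)
C(B) = (-25 + 2*B + B*(-6 + B))² (C(B) = (16 + (-17 - 2*B + 4*(-6 + B) + B*(-6 + B)))² = (16 + (-17 - 2*B + (-24 + 4*B) + B*(-6 + B)))² = (16 + (-41 + 2*B + B*(-6 + B)))² = (-25 + 2*B + B*(-6 + B))²)
1/C(F) = 1/((-25 + (-120)² - 4*(-120))²) = 1/((-25 + 14400 + 480)²) = 1/(14855²) = 1/220671025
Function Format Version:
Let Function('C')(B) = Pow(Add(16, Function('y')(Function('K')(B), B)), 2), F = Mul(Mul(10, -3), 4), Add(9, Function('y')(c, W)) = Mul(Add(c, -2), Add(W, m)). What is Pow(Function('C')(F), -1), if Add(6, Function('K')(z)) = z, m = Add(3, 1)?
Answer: Rational(1, 220671025) ≈ 4.5316e-9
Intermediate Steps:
m = 4
Function('K')(z) = Add(-6, z)
Function('y')(c, W) = Add(-9, Mul(Add(-2, c), Add(4, W))) (Function('y')(c, W) = Add(-9, Mul(Add(c, -2), Add(W, 4))) = Add(-9, Mul(Add(-2, c), Add(4, W))))
F = -120 (F = Mul(-30, 4) = -120)
Function('C')(B) = Pow(Add(-25, Mul(2, B), Mul(B, Add(-6, B))), 2) (Function('C')(B) = Pow(Add(16, Add(-17, Mul(-2, B), Mul(4, Add(-6, B)), Mul(B, Add(-6, B)))), 2) = Pow(Add(16, Add(-17, Mul(-2, B), Add(-24, Mul(4, B)), Mul(B, Add(-6, B)))), 2) = Pow(Add(16, Add(-41, Mul(2, B), Mul(B, Add(-6, B)))), 2) = Pow(Add(-25, Mul(2, B), Mul(B, Add(-6, B))), 2))
Pow(Function('C')(F), -1) = Pow(Pow(Add(-25, Pow(-120, 2), Mul(-4, -120)), 2), -1) = Pow(Pow(Add(-25, 14400, 480), 2), -1) = Pow(Pow(14855, 2), -1) = Pow(220671025, -1) = Rational(1, 220671025)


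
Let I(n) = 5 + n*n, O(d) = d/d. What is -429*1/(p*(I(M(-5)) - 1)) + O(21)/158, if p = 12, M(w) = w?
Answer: -11239/9164 ≈ -1.2264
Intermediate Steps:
O(d) = 1
I(n) = 5 + n²
-429*1/(p*(I(M(-5)) - 1)) + O(21)/158 = -429*1/(12*((5 + (-5)²) - 1)) + 1/158 = -429*1/(12*((5 + 25) - 1)) + 1*(1/158) = -429*1/(12*(30 - 1)) + 1/158 = -429/(29*12) + 1/158 = -429/348 + 1/158 = -429*1/348 + 1/158 = -143/116 + 1/158 = -11239/9164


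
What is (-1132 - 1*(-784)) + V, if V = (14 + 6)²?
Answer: 52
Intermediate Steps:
V = 400 (V = 20² = 400)
(-1132 - 1*(-784)) + V = (-1132 - 1*(-784)) + 400 = (-1132 + 784) + 400 = -348 + 400 = 52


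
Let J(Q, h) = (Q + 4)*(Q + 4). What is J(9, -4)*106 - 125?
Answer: 17789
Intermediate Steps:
J(Q, h) = (4 + Q)² (J(Q, h) = (4 + Q)*(4 + Q) = (4 + Q)²)
J(9, -4)*106 - 125 = (4 + 9)²*106 - 125 = 13²*106 - 125 = 169*106 - 125 = 17914 - 125 = 17789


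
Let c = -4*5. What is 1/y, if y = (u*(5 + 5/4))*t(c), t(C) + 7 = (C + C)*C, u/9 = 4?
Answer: 1/178425 ≈ 5.6046e-6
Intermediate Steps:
u = 36 (u = 9*4 = 36)
c = -20
t(C) = -7 + 2*C**2 (t(C) = -7 + (C + C)*C = -7 + (2*C)*C = -7 + 2*C**2)
y = 178425 (y = (36*(5 + 5/4))*(-7 + 2*(-20)**2) = (36*(5 + 5*(1/4)))*(-7 + 2*400) = (36*(5 + 5/4))*(-7 + 800) = (36*(25/4))*793 = 225*793 = 178425)
1/y = 1/178425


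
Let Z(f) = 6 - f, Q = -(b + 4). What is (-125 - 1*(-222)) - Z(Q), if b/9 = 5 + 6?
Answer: -12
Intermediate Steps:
b = 99 (b = 9*(5 + 6) = 9*11 = 99)
Q = -103 (Q = -(99 + 4) = -1*103 = -103)
(-125 - 1*(-222)) - Z(Q) = (-125 - 1*(-222)) - (6 - 1*(-103)) = (-125 + 222) - (6 + 103) = 97 - 1*109 = 97 - 109 = -12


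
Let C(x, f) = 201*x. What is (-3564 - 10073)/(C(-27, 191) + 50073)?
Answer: -13637/44646 ≈ -0.30545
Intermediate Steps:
(-3564 - 10073)/(C(-27, 191) + 50073) = (-3564 - 10073)/(201*(-27) + 50073) = -13637/(-5427 + 50073) = -13637/44646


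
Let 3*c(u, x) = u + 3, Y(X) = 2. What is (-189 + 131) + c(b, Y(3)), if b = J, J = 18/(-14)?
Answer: -402/7 ≈ -57.429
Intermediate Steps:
J = -9/7 (J = 18*(-1/14) = -9/7 ≈ -1.2857)
b = -9/7 ≈ -1.2857
c(u, x) = 1 + u/3 (c(u, x) = (u + 3)/3 = (3 + u)/3 = 1 + u/3)
(-189 + 131) + c(b, Y(3)) = (-189 + 131) + (1 + (⅓)*(-9/7)) = -58 + (1 - 3/7) = -58 + 4/7 = -402/7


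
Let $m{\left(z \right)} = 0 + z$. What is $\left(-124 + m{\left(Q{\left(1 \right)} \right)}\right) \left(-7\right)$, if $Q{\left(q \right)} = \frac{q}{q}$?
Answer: $861$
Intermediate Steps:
$Q{\left(q \right)} = 1$
$m{\left(z \right)} = z$
$\left(-124 + m{\left(Q{\left(1 \right)} \right)}\right) \left(-7\right) = \left(-124 + 1\right) \left(-7\right) = \left(-123\right) \left(-7\right) = 861$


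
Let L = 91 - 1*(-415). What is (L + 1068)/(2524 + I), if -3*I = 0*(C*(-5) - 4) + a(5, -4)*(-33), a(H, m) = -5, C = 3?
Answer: 1574/2469 ≈ 0.63750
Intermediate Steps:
L = 506 (L = 91 + 415 = 506)
I = -55 (I = -(0*(3*(-5) - 4) - 5*(-33))/3 = -(0*(-15 - 4) + 165)/3 = -(0*(-19) + 165)/3 = -(0 + 165)/3 = -⅓*165 = -55)
(L + 1068)/(2524 + I) = (506 + 1068)/(2524 - 55) = 1574/2469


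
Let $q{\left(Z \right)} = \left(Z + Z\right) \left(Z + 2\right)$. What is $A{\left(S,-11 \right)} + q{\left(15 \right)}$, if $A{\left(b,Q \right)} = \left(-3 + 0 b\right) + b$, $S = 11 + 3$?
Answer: $521$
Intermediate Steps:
$S = 14$
$q{\left(Z \right)} = 2 Z \left(2 + Z\right)$
$A{\left(b,Q \right)} = -3 + b$ ($A{\left(b,Q \right)} = \left(-3 + 0\right) + b = -3 + b$)
$A{\left(S,-11 \right)} + q{\left(15 \right)} = \left(-3 + 14\right) + 2 \cdot 15 \left(2 + 15\right) = 11 + 2 \cdot 15 \cdot 17 = 11 + 510 = 521$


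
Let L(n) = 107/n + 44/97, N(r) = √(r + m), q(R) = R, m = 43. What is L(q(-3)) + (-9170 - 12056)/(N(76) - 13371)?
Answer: -874702605874/26013002451 + 10613*√119/89391761 ≈ -33.624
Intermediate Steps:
N(r) = √(43 + r) (N(r) = √(r + 43) = √(43 + r))
L(n) = 44/97 + 107/n (L(n) = 107/n + 44*(1/97) = 107/n + 44/97 = 44/97 + 107/n)
L(q(-3)) + (-9170 - 12056)/(N(76) - 13371) = (44/97 + 107/(-3)) + (-9170 - 12056)/(√(43 + 76) - 13371) = (44/97 + 107*(-⅓)) - 21226/(√119 - 13371) = (44/97 - 107/3) - 21226/(-13371 + √119) = -10247/291 - 21226/(-13371 + √119)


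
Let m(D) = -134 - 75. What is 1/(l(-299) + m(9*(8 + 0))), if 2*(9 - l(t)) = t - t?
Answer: -1/200 ≈ -0.0050000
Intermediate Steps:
m(D) = -209
l(t) = 9 (l(t) = 9 - (t - t)/2 = 9 - 1/2*0 = 9 + 0 = 9)
1/(l(-299) + m(9*(8 + 0))) = 1/(9 - 209) = 1/(-200) = -1/200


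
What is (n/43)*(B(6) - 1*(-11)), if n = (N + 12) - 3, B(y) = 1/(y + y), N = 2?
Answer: 1463/516 ≈ 2.8353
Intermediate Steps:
B(y) = 1/(2*y)
n = 11 (n = (2 + 12) - 3 = 14 - 3 = 11)
(n/43)*(B(6) - 1*(-11)) = (11/43)*((½)/6 - 1*(-11)) = ((1/43)*11)*((½)*(⅙) + 11) = 11*(1/12 + 11)/43 = (11/43)*(133/12) = 1463/516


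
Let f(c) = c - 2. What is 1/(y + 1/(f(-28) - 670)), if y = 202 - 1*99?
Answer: 700/72099 ≈ 0.0097089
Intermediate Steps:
f(c) = -2 + c
y = 103 (y = 202 - 99 = 103)
1/(y + 1/(f(-28) - 670)) = 1/(103 + 1/((-2 - 28) - 670)) = 1/(103 + 1/(-30 - 670)) = 1/(103 + 1/(-700)) = 1/(103 - 1/700) = 1/(72099/700) = 700/72099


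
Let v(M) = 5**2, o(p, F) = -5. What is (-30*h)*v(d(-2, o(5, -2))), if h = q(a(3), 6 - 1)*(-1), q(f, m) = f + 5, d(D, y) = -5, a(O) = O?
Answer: 6000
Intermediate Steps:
q(f, m) = 5 + f
h = -8 (h = (5 + 3)*(-1) = 8*(-1) = -8)
v(M) = 25
(-30*h)*v(d(-2, o(5, -2))) = -30*(-8)*25 = 240*25 = 6000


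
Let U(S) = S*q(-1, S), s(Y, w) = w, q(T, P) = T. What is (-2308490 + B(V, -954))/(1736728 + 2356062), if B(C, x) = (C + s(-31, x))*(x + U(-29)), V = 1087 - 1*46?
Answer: -25147/43082 ≈ -0.58370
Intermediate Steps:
V = 1041 (V = 1087 - 46 = 1041)
U(S) = -S (U(S) = S*(-1) = -S)
B(C, x) = (29 + x)*(C + x) (B(C, x) = (C + x)*(x - 1*(-29)) = (C + x)*(x + 29) = (C + x)*(29 + x) = (29 + x)*(C + x))
(-2308490 + B(V, -954))/(1736728 + 2356062) = (-2308490 + ((-954)² + 29*1041 + 29*(-954) + 1041*(-954)))/(1736728 + 2356062) = (-2308490 + (910116 + 30189 - 27666 - 993114))/4092790 = (-2308490 - 80475)*(1/4092790) = -2388965*1/4092790 = -25147/43082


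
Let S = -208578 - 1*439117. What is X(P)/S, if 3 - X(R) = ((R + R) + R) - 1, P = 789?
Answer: 2363/647695 ≈ 0.0036483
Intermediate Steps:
S = -647695 (S = -208578 - 439117 = -647695)
X(R) = 4 - 3*R (X(R) = 3 - (((R + R) + R) - 1) = 3 - ((2*R + R) - 1) = 3 - (3*R - 1) = 3 - (-1 + 3*R) = 3 + (1 - 3*R) = 4 - 3*R)
X(P)/S = (4 - 3*789)/(-647695) = (4 - 2367)*(-1/647695) = -2363*(-1/647695) = 2363/647695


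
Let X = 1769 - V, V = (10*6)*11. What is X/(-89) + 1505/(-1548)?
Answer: -43039/3204 ≈ -13.433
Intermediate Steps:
V = 660 (V = 60*11 = 660)
X = 1109 (X = 1769 - 1*660 = 1769 - 660 = 1109)
X/(-89) + 1505/(-1548) = 1109/(-89) + 1505/(-1548) = 1109*(-1/89) + 1505*(-1/1548) = -1109/89 - 35/36 = -43039/3204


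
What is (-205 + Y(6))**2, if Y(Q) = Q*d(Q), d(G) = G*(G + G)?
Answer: 51529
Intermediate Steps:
d(G) = 2*G**2 (d(G) = G*(2*G) = 2*G**2)
Y(Q) = 2*Q**3 (Y(Q) = Q*(2*Q**2) = 2*Q**3)
(-205 + Y(6))**2 = (-205 + 2*6**3)**2 = (-205 + 2*216)**2 = (-205 + 432)**2 = 227**2 = 51529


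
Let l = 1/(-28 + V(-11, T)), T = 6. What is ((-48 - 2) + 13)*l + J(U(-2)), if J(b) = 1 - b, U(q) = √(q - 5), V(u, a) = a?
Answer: 59/22 - I*√7 ≈ 2.6818 - 2.6458*I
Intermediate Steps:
U(q) = √(-5 + q)
l = -1/22 (l = 1/(-28 + 6) = 1/(-22) = -1/22 ≈ -0.045455)
((-48 - 2) + 13)*l + J(U(-2)) = ((-48 - 2) + 13)*(-1/22) + (1 - √(-5 - 2)) = (-50 + 13)*(-1/22) + (1 - √(-7)) = -37*(-1/22) + (1 - I*√7) = 37/22 + (1 - I*√7) = 59/22 - I*√7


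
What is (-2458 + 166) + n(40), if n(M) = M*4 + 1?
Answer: -2131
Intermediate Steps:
n(M) = 1 + 4*M (n(M) = 4*M + 1 = 1 + 4*M)
(-2458 + 166) + n(40) = (-2458 + 166) + (1 + 4*40) = -2292 + (1 + 160) = -2292 + 161 = -2131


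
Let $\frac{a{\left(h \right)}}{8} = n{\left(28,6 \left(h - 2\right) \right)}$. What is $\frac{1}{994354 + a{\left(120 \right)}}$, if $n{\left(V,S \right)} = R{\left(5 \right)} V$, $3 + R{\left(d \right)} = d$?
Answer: $\frac{1}{994802} \approx 1.0052 \cdot 10^{-6}$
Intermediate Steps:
$R{\left(d \right)} = -3 + d$
$n{\left(V,S \right)} = 2 V$ ($n{\left(V,S \right)} = \left(-3 + 5\right) V = 2 V$)
$a{\left(h \right)} = 448$ ($a{\left(h \right)} = 8 \cdot 2 \cdot 28 = 8 \cdot 56 = 448$)
$\frac{1}{994354 + a{\left(120 \right)}} = \frac{1}{994354 + 448} = \frac{1}{994802}$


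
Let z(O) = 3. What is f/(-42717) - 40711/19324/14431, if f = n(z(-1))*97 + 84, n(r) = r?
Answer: -35437764429/3970753665916 ≈ -0.0089247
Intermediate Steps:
f = 375 (f = 3*97 + 84 = 291 + 84 = 375)
f/(-42717) - 40711/19324/14431 = 375/(-42717) - 40711/19324/14431 = 375*(-1/42717) - 40711*1/19324*(1/14431) = -125/14239 - 40711/19324*1/14431 = -125/14239 - 40711/278864644 = -35437764429/3970753665916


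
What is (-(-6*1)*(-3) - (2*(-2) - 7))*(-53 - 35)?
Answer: 616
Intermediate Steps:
(-(-6*1)*(-3) - (2*(-2) - 7))*(-53 - 35) = (-(-6)*(-3) - (-4 - 7))*(-88) = (-1*18 - 1*(-11))*(-88) = (-18 + 11)*(-88) = -7*(-88) = 616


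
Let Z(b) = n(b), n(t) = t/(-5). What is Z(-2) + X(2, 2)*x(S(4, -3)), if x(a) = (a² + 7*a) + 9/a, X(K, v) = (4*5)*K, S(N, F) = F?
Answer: -2998/5 ≈ -599.60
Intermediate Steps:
X(K, v) = 20*K
n(t) = -t/5 (n(t) = t*(-⅕) = -t/5)
x(a) = a² + 7*a + 9/a
Z(b) = -b/5
Z(-2) + X(2, 2)*x(S(4, -3)) = -⅕*(-2) + (20*2)*((9 + (-3)²*(7 - 3))/(-3)) = ⅖ + 40*(-(9 + 9*4)/3) = ⅖ + 40*(-(9 + 36)/3) = ⅖ + 40*(-⅓*45) = ⅖ + 40*(-15) = ⅖ - 600 = -2998/5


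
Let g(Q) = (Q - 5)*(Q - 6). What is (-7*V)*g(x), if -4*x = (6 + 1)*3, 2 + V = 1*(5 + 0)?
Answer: -38745/16 ≈ -2421.6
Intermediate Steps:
V = 3 (V = -2 + 1*(5 + 0) = -2 + 1*5 = -2 + 5 = 3)
x = -21/4 (x = -(6 + 1)*3/4 = -7*3/4 = -¼*21 = -21/4 ≈ -5.2500)
g(Q) = (-6 + Q)*(-5 + Q) (g(Q) = (-5 + Q)*(-6 + Q) = (-6 + Q)*(-5 + Q))
(-7*V)*g(x) = (-7*3)*(30 + (-21/4)² - 11*(-21/4)) = -21*(30 + 441/16 + 231/4) = -21*1845/16 = -38745/16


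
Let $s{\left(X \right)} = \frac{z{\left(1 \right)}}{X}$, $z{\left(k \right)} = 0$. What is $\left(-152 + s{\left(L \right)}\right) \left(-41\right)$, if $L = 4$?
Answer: $6232$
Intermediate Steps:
$s{\left(X \right)} = 0$ ($s{\left(X \right)} = \frac{0}{X} = 0$)
$\left(-152 + s{\left(L \right)}\right) \left(-41\right) = \left(-152 + 0\right) \left(-41\right) = \left(-152\right) \left(-41\right) = 6232$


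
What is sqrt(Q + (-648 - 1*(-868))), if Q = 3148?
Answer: 2*sqrt(842) ≈ 58.034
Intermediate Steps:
sqrt(Q + (-648 - 1*(-868))) = sqrt(3148 + (-648 - 1*(-868))) = sqrt(3148 + (-648 + 868)) = sqrt(3148 + 220) = sqrt(3368) = 2*sqrt(842)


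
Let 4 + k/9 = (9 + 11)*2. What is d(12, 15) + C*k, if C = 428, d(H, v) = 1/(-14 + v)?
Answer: 138673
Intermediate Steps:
k = 324 (k = -36 + 9*((9 + 11)*2) = -36 + 9*(20*2) = -36 + 9*40 = -36 + 360 = 324)
d(12, 15) + C*k = 1/(-14 + 15) + 428*324 = 1/1 + 138672 = 1 + 138672 = 138673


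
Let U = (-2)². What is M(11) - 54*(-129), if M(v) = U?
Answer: 6970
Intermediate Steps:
U = 4
M(v) = 4
M(11) - 54*(-129) = 4 - 54*(-129) = 4 + 6966 = 6970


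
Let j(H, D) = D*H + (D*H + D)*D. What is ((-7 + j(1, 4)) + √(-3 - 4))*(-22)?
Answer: -638 - 22*I*√7 ≈ -638.0 - 58.207*I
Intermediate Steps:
j(H, D) = D*H + D*(D + D*H) (j(H, D) = D*H + (D + D*H)*D = D*H + D*(D + D*H))
((-7 + j(1, 4)) + √(-3 - 4))*(-22) = ((-7 + 4*(4 + 1 + 4*1)) + √(-3 - 4))*(-22) = ((-7 + 4*(4 + 1 + 4)) + √(-7))*(-22) = ((-7 + 4*9) + I*√7)*(-22) = ((-7 + 36) + I*√7)*(-22) = (29 + I*√7)*(-22) = -638 - 22*I*√7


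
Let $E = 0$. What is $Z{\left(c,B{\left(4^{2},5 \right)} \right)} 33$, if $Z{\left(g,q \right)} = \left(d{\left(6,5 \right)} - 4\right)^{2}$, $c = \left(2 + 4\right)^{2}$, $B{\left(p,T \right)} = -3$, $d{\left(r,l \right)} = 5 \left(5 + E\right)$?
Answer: $14553$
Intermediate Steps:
$d{\left(r,l \right)} = 25$ ($d{\left(r,l \right)} = 5 \left(5 + 0\right) = 5 \cdot 5 = 25$)
$c = 36$ ($c = 6^{2} = 36$)
$Z{\left(g,q \right)} = 441$ ($Z{\left(g,q \right)} = \left(25 - 4\right)^{2} = 21^{2} = 441$)
$Z{\left(c,B{\left(4^{2},5 \right)} \right)} 33 = 441 \cdot 33 = 14553$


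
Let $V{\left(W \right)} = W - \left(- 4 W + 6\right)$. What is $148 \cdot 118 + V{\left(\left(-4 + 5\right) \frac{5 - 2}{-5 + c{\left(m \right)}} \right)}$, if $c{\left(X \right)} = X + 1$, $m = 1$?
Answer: $17453$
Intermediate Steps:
$c{\left(X \right)} = 1 + X$
$V{\left(W \right)} = -6 + 5 W$ ($V{\left(W \right)} = W - \left(6 - 4 W\right) = W + \left(-6 + 4 W\right) = -6 + 5 W$)
$148 \cdot 118 + V{\left(\left(-4 + 5\right) \frac{5 - 2}{-5 + c{\left(m \right)}} \right)} = 148 \cdot 118 - \left(6 - 5 \left(-4 + 5\right) \frac{5 - 2}{-5 + \left(1 + 1\right)}\right) = 17464 - \left(6 - 5 \cdot 1 \frac{3}{-5 + 2}\right) = 17464 - \left(6 - 5 \cdot 1 \frac{3}{-3}\right) = 17464 - \left(6 - 5 \cdot 1 \cdot 3 \left(- \frac{1}{3}\right)\right) = 17464 - \left(6 - 5 \cdot 1 \left(-1\right)\right) = 17464 + \left(-6 + 5 \left(-1\right)\right) = 17464 - 11 = 17453$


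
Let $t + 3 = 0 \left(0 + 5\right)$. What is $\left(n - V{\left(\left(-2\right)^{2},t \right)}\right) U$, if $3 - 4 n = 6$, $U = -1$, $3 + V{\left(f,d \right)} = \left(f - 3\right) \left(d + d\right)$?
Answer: $- \frac{33}{4} \approx -8.25$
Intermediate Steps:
$t = -3$ ($t = -3 + 0 \left(0 + 5\right) = -3 + 0 \cdot 5 = -3 + 0 = -3$)
$V{\left(f,d \right)} = -3 + 2 d \left(-3 + f\right)$ ($V{\left(f,d \right)} = -3 + \left(f - 3\right) \left(d + d\right) = -3 + \left(-3 + f\right) 2 d = -3 + 2 d \left(-3 + f\right)$)
$n = - \frac{3}{4}$ ($n = \frac{3}{4} - \frac{3}{2} = - \frac{3}{4} \approx -0.75$)
$\left(n - V{\left(\left(-2\right)^{2},t \right)}\right) U = \left(- \frac{3}{4} - \left(-3 - -18 + 2 \left(-3\right) \left(-2\right)^{2}\right)\right) \left(-1\right) = \left(- \frac{3}{4} - \left(-3 + 18 + 2 \left(-3\right) 4\right)\right) \left(-1\right) = \left(- \frac{3}{4} - \left(-3 + 18 - 24\right)\right) \left(-1\right) = \left(- \frac{3}{4} - -9\right) \left(-1\right) = \left(- \frac{3}{4} + 9\right) \left(-1\right) = \frac{33}{4} \left(-1\right) = - \frac{33}{4}$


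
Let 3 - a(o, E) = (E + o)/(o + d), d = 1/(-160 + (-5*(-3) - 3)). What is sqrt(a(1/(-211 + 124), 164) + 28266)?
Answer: sqrt(2057361785)/235 ≈ 193.01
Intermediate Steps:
d = -1/148 (d = 1/(-160 + (15 - 3)) = 1/(-160 + 12) = 1/(-148) = -1/148 ≈ -0.0067568)
a(o, E) = 3 - (E + o)/(-1/148 + o) (a(o, E) = 3 - (E + o)/(o - 1/148) = 3 - (E + o)/(-1/148 + o))
sqrt(a(1/(-211 + 124), 164) + 28266) = sqrt((-3 - 148*164 + 296/(-211 + 124))/(-1 + 148/(-211 + 124)) + 28266) = sqrt((-3 - 24272 + 296/(-87))/(-1 + 148/(-87)) + 28266) = sqrt((-3 - 24272 + 296*(-1/87))/(-1 + 148*(-1/87)) + 28266) = sqrt((-3 - 24272 - 296/87)/(-1 - 148/87) + 28266) = sqrt(-2112221/87/(-235/87) + 28266) = sqrt(-87/235*(-2112221/87) + 28266) = sqrt(2112221/235 + 28266) = sqrt(8754731/235) = sqrt(2057361785)/235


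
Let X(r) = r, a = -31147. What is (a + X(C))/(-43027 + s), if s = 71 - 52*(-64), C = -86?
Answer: 31233/39628 ≈ 0.78815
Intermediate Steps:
s = 3399 (s = 71 + 3328 = 3399)
(a + X(C))/(-43027 + s) = (-31147 - 86)/(-43027 + 3399) = -31233/(-39628) = -31233*(-1/39628) = 31233/39628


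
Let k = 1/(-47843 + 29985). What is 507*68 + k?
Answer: 615672407/17858 ≈ 34476.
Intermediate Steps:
k = -1/17858 (k = 1/(-17858) = -1/17858 ≈ -5.5997e-5)
507*68 + k = 507*68 - 1/17858 = 34476 - 1/17858 = 615672407/17858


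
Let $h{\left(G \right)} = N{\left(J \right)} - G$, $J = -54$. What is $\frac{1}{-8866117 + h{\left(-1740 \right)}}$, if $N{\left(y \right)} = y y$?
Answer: $- \frac{1}{8861461} \approx -1.1285 \cdot 10^{-7}$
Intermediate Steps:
$N{\left(y \right)} = y^{2}$
$h{\left(G \right)} = 2916 - G$ ($h{\left(G \right)} = \left(-54\right)^{2} - G = 2916 - G$)
$\frac{1}{-8866117 + h{\left(-1740 \right)}} = \frac{1}{-8866117 + \left(2916 - -1740\right)} = \frac{1}{-8866117 + \left(2916 + 1740\right)} = \frac{1}{-8866117 + 4656} = \frac{1}{-8861461} = - \frac{1}{8861461}$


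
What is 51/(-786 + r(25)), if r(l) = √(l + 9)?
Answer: -20043/308881 - 51*√34/617762 ≈ -0.065370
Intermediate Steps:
r(l) = √(9 + l)
51/(-786 + r(25)) = 51/(-786 + √(9 + 25)) = 51/(-786 + √34)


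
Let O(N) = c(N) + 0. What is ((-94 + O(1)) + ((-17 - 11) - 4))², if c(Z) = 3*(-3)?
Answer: 18225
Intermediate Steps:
c(Z) = -9
O(N) = -9 (O(N) = -9 + 0 = -9)
((-94 + O(1)) + ((-17 - 11) - 4))² = ((-94 - 9) + ((-17 - 11) - 4))² = (-103 + (-28 - 4))² = (-103 - 32)² = (-135)² = 18225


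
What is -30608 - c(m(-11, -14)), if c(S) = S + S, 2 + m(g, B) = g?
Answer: -30582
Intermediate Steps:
m(g, B) = -2 + g
c(S) = 2*S
-30608 - c(m(-11, -14)) = -30608 - 2*(-2 - 11) = -30608 - 2*(-13) = -30608 - 1*(-26) = -30608 + 26 = -30582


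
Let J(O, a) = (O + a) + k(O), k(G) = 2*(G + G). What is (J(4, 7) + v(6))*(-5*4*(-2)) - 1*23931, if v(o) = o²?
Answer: -21411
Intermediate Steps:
k(G) = 4*G (k(G) = 2*(2*G) = 4*G)
J(O, a) = a + 5*O (J(O, a) = (O + a) + 4*O = a + 5*O)
(J(4, 7) + v(6))*(-5*4*(-2)) - 1*23931 = ((7 + 5*4) + 6²)*(-5*4*(-2)) - 1*23931 = ((7 + 20) + 36)*(-20*(-2)) - 23931 = (27 + 36)*40 - 23931 = 63*40 - 23931 = 2520 - 23931 = -21411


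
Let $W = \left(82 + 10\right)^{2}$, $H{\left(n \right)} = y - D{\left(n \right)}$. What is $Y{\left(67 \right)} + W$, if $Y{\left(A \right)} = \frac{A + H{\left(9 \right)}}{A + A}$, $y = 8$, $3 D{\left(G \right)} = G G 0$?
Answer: $\frac{1134251}{134} \approx 8464.6$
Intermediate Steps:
$D{\left(G \right)} = 0$ ($D{\left(G \right)} = \frac{G G 0}{3} = \frac{G^{2} \cdot 0}{3} = \frac{1}{3} \cdot 0 = 0$)
$H{\left(n \right)} = 8$ ($H{\left(n \right)} = 8 - 0 = 8 + 0 = 8$)
$Y{\left(A \right)} = \frac{8 + A}{2 A}$ ($Y{\left(A \right)} = \frac{A + 8}{A + A} = \frac{8 + A}{2 A}$)
$W = 8464$ ($W = 92^{2} = 8464$)
$Y{\left(67 \right)} + W = \frac{8 + 67}{2 \cdot 67} + 8464 = \frac{1}{2} \cdot \frac{1}{67} \cdot 75 + 8464 = \frac{75}{134} + 8464 = \frac{1134251}{134}$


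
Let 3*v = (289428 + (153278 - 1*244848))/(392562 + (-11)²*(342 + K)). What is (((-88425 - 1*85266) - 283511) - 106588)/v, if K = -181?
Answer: -348458584455/98929 ≈ -3.5223e+6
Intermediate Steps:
v = 197858/1236129 (v = ((289428 + (153278 - 1*244848))/(392562 + (-11)²*(342 - 181)))/3 = ((289428 + (153278 - 244848))/(392562 + 121*161))/3 = ((289428 - 91570)/(392562 + 19481))/3 = (197858/412043)/3 = (197858*(1/412043))/3 = (⅓)*(197858/412043) = 197858/1236129 ≈ 0.16006)
(((-88425 - 1*85266) - 283511) - 106588)/v = (((-88425 - 1*85266) - 283511) - 106588)/(197858/1236129) = (((-88425 - 85266) - 283511) - 106588)*(1236129/197858) = ((-173691 - 283511) - 106588)*(1236129/197858) = (-457202 - 106588)*(1236129/197858) = -563790*1236129/197858 = -348458584455/98929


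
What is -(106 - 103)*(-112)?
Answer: 336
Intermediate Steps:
-(106 - 103)*(-112) = -3*(-112) = -1*(-336) = 336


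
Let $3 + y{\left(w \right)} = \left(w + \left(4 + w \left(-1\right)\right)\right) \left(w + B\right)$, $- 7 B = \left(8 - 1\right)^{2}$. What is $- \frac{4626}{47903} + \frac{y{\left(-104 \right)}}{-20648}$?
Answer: $- \frac{74105007}{989101144} \approx -0.074922$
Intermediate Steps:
$B = -7$ ($B = - \frac{\left(8 - 1\right)^{2}}{7} = - \frac{7^{2}}{7} = \left(- \frac{1}{7}\right) 49 = -7$)
$y{\left(w \right)} = -31 + 4 w$ ($y{\left(w \right)} = -3 + \left(w + \left(4 + w \left(-1\right)\right)\right) \left(w - 7\right) = -3 + \left(w - \left(-4 + w\right)\right) \left(-7 + w\right) = -3 + 4 \left(-7 + w\right) = -3 + \left(-28 + 4 w\right) = -31 + 4 w$)
$- \frac{4626}{47903} + \frac{y{\left(-104 \right)}}{-20648} = - \frac{4626}{47903} + \frac{-31 + 4 \left(-104\right)}{-20648} = \left(-4626\right) \frac{1}{47903} + \left(-31 - 416\right) \left(- \frac{1}{20648}\right) = - \frac{4626}{47903} - - \frac{447}{20648} = - \frac{4626}{47903} + \frac{447}{20648} = - \frac{74105007}{989101144}$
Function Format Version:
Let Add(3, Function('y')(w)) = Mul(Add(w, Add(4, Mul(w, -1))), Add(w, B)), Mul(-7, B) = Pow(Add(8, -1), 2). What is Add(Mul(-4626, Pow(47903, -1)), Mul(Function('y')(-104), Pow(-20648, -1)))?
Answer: Rational(-74105007, 989101144) ≈ -0.074922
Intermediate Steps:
B = -7 (B = Mul(Rational(-1, 7), Pow(Add(8, -1), 2)) = Mul(Rational(-1, 7), Pow(7, 2)) = Mul(Rational(-1, 7), 49) = -7)
Function('y')(w) = Add(-31, Mul(4, w)) (Function('y')(w) = Add(-3, Mul(Add(w, Add(4, Mul(w, -1))), Add(w, -7))) = Add(-3, Mul(Add(w, Add(4, Mul(-1, w))), Add(-7, w))) = Add(-3, Mul(4, Add(-7, w))) = Add(-3, Add(-28, Mul(4, w))) = Add(-31, Mul(4, w)))
Add(Mul(-4626, Pow(47903, -1)), Mul(Function('y')(-104), Pow(-20648, -1))) = Add(Mul(-4626, Pow(47903, -1)), Mul(Add(-31, Mul(4, -104)), Pow(-20648, -1))) = Add(Mul(-4626, Rational(1, 47903)), Mul(Add(-31, -416), Rational(-1, 20648))) = Add(Rational(-4626, 47903), Mul(-447, Rational(-1, 20648))) = Add(Rational(-4626, 47903), Rational(447, 20648)) = Rational(-74105007, 989101144)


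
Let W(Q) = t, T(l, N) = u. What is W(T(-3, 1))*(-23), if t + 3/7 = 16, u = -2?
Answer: -2507/7 ≈ -358.14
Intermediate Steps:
t = 109/7 (t = -3/7 + 16 = 109/7 ≈ 15.571)
T(l, N) = -2
W(Q) = 109/7
W(T(-3, 1))*(-23) = (109/7)*(-23) = -2507/7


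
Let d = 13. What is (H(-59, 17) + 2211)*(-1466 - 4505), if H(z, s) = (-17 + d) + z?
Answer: -12825708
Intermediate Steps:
H(z, s) = -4 + z (H(z, s) = (-17 + 13) + z = -4 + z)
(H(-59, 17) + 2211)*(-1466 - 4505) = ((-4 - 59) + 2211)*(-1466 - 4505) = (-63 + 2211)*(-5971) = 2148*(-5971) = -12825708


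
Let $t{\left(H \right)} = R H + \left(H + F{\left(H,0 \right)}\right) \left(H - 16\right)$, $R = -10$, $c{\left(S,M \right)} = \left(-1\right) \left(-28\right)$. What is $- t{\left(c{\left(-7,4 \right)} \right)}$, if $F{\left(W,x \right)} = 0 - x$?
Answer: $-56$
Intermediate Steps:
$F{\left(W,x \right)} = - x$
$c{\left(S,M \right)} = 28$
$t{\left(H \right)} = - 10 H + H \left(-16 + H\right)$ ($t{\left(H \right)} = - 10 H + \left(H - 0\right) \left(H - 16\right) = - 10 H + \left(H + 0\right) \left(-16 + H\right) = - 10 H + H \left(-16 + H\right)$)
$- t{\left(c{\left(-7,4 \right)} \right)} = - 28 \left(-26 + 28\right) = - 28 \cdot 2 = \left(-1\right) 56 = -56$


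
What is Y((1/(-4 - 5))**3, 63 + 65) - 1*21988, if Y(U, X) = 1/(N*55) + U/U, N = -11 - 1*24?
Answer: -42324976/1925 ≈ -21987.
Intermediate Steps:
N = -35 (N = -11 - 24 = -35)
Y(U, X) = 1924/1925 (Y(U, X) = 1/(-35*55) + U/U = -1/35*1/55 + 1 = -1/1925 + 1 = 1924/1925)
Y((1/(-4 - 5))**3, 63 + 65) - 1*21988 = 1924/1925 - 1*21988 = 1924/1925 - 21988 = -42324976/1925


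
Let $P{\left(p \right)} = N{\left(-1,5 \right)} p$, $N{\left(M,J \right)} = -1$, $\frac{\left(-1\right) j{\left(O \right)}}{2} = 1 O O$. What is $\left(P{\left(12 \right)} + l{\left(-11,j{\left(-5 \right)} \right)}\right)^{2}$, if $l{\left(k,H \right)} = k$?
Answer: $529$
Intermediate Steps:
$j{\left(O \right)} = - 2 O^{2}$ ($j{\left(O \right)} = - 2 \cdot 1 O O = - 2 O O = - 2 O^{2}$)
$P{\left(p \right)} = - p$
$\left(P{\left(12 \right)} + l{\left(-11,j{\left(-5 \right)} \right)}\right)^{2} = \left(\left(-1\right) 12 - 11\right)^{2} = \left(-12 - 11\right)^{2} = \left(-23\right)^{2} = 529$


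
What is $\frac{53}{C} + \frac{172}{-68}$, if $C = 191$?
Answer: $- \frac{7312}{3247} \approx -2.2519$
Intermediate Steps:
$\frac{53}{C} + \frac{172}{-68} = \frac{53}{191} + \frac{172}{-68} = 53 \cdot \frac{1}{191} + 172 \left(- \frac{1}{68}\right) = \frac{53}{191} - \frac{43}{17} = - \frac{7312}{3247}$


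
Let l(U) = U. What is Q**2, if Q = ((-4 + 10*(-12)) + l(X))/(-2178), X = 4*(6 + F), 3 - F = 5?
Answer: 36/14641 ≈ 0.0024588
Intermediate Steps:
F = -2 (F = 3 - 1*5 = 3 - 5 = -2)
X = 16 (X = 4*(6 - 2) = 4*4 = 16)
Q = 6/121 (Q = ((-4 + 10*(-12)) + 16)/(-2178) = ((-4 - 120) + 16)*(-1/2178) = (-124 + 16)*(-1/2178) = -108*(-1/2178) = 6/121 ≈ 0.049587)
Q**2 = (6/121)**2 = 36/14641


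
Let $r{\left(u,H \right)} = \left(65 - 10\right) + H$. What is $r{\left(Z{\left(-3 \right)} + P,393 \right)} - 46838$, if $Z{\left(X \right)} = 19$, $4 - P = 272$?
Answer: $-46390$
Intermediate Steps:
$P = -268$ ($P = 4 - 272 = -268$)
$r{\left(u,H \right)} = 55 + H$
$r{\left(Z{\left(-3 \right)} + P,393 \right)} - 46838 = \left(55 + 393\right) - 46838 = 448 - 46838 = -46390$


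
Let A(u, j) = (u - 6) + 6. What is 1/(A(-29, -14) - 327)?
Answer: -1/356 ≈ -0.0028090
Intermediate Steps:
A(u, j) = u (A(u, j) = (-6 + u) + 6 = u)
1/(A(-29, -14) - 327) = 1/(-29 - 327) = 1/(-356) = -1/356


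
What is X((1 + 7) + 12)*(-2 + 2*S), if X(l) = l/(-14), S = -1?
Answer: 40/7 ≈ 5.7143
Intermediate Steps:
X(l) = -l/14 (X(l) = l*(-1/14) = -l/14)
X((1 + 7) + 12)*(-2 + 2*S) = (-((1 + 7) + 12)/14)*(-2 + 2*(-1)) = (-(8 + 12)/14)*(-2 - 2) = -1/14*20*(-4) = -10/7*(-4) = 40/7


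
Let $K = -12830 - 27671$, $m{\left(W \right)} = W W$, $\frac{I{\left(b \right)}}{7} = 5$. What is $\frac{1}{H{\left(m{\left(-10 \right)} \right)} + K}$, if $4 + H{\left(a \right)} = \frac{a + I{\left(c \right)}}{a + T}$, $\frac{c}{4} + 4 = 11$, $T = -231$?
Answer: $- \frac{131}{5306290} \approx -2.4688 \cdot 10^{-5}$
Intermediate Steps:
$c = 28$ ($c = -16 + 4 \cdot 11 = -16 + 44 = 28$)
$I{\left(b \right)} = 35$ ($I{\left(b \right)} = 7 \cdot 5 = 35$)
$m{\left(W \right)} = W^{2}$
$K = -40501$
$H{\left(a \right)} = -4 + \frac{35 + a}{-231 + a}$ ($H{\left(a \right)} = -4 + \frac{a + 35}{a - 231} = -4 + \frac{35 + a}{-231 + a}$)
$\frac{1}{H{\left(m{\left(-10 \right)} \right)} + K} = \frac{1}{\frac{959 - 3 \left(-10\right)^{2}}{-231 + \left(-10\right)^{2}} - 40501} = \frac{1}{\frac{959 - 300}{-231 + 100} - 40501} = \frac{1}{\frac{959 - 300}{-131} - 40501} = \frac{1}{\left(- \frac{1}{131}\right) 659 - 40501} = \frac{1}{- \frac{659}{131} - 40501} = \frac{1}{- \frac{5306290}{131}} = - \frac{131}{5306290}$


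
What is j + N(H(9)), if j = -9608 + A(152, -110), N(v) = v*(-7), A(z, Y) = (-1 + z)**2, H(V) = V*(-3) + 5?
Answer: 13347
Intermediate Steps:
H(V) = 5 - 3*V (H(V) = -3*V + 5 = 5 - 3*V)
N(v) = -7*v
j = 13193 (j = -9608 + (-1 + 152)**2 = -9608 + 151**2 = -9608 + 22801 = 13193)
j + N(H(9)) = 13193 - 7*(5 - 3*9) = 13193 - 7*(5 - 27) = 13193 - 7*(-22) = 13193 + 154 = 13347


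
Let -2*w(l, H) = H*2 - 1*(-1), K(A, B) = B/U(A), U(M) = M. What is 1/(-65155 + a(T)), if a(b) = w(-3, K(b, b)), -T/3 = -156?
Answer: -2/130313 ≈ -1.5348e-5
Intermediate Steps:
T = 468 (T = -3*(-156) = 468)
K(A, B) = B/A
w(l, H) = -1/2 - H (w(l, H) = -(H*2 - 1*(-1))/2 = -(2*H + 1)/2 = -(1 + 2*H)/2 = -1/2 - H)
a(b) = -3/2 (a(b) = -1/2 - b/b = -1/2 - 1*1 = -1/2 - 1 = -3/2)
1/(-65155 + a(T)) = 1/(-65155 - 3/2) = 1/(-130313/2) = -2/130313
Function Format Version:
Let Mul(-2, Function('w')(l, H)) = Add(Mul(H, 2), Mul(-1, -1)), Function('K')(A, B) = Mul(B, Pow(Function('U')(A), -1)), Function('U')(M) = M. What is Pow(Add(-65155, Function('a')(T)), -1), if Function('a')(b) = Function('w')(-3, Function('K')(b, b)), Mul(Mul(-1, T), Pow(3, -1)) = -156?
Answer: Rational(-2, 130313) ≈ -1.5348e-5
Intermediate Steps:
T = 468 (T = Mul(-3, -156) = 468)
Function('K')(A, B) = Mul(B, Pow(A, -1))
Function('w')(l, H) = Add(Rational(-1, 2), Mul(-1, H)) (Function('w')(l, H) = Mul(Rational(-1, 2), Add(Mul(H, 2), Mul(-1, -1))) = Mul(Rational(-1, 2), Add(Mul(2, H), 1)) = Mul(Rational(-1, 2), Add(1, Mul(2, H))) = Add(Rational(-1, 2), Mul(-1, H)))
Function('a')(b) = Rational(-3, 2) (Function('a')(b) = Add(Rational(-1, 2), Mul(-1, Mul(b, Pow(b, -1)))) = Add(Rational(-1, 2), Mul(-1, 1)) = Add(Rational(-1, 2), -1) = Rational(-3, 2))
Pow(Add(-65155, Function('a')(T)), -1) = Pow(Add(-65155, Rational(-3, 2)), -1) = Pow(Rational(-130313, 2), -1) = Rational(-2, 130313)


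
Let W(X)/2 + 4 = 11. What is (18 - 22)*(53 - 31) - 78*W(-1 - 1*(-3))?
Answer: -1180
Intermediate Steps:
W(X) = 14 (W(X) = -8 + 2*11 = -8 + 22 = 14)
(18 - 22)*(53 - 31) - 78*W(-1 - 1*(-3)) = (18 - 22)*(53 - 31) - 78*14 = -4*22 - 1092 = -88 - 1092 = -1180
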